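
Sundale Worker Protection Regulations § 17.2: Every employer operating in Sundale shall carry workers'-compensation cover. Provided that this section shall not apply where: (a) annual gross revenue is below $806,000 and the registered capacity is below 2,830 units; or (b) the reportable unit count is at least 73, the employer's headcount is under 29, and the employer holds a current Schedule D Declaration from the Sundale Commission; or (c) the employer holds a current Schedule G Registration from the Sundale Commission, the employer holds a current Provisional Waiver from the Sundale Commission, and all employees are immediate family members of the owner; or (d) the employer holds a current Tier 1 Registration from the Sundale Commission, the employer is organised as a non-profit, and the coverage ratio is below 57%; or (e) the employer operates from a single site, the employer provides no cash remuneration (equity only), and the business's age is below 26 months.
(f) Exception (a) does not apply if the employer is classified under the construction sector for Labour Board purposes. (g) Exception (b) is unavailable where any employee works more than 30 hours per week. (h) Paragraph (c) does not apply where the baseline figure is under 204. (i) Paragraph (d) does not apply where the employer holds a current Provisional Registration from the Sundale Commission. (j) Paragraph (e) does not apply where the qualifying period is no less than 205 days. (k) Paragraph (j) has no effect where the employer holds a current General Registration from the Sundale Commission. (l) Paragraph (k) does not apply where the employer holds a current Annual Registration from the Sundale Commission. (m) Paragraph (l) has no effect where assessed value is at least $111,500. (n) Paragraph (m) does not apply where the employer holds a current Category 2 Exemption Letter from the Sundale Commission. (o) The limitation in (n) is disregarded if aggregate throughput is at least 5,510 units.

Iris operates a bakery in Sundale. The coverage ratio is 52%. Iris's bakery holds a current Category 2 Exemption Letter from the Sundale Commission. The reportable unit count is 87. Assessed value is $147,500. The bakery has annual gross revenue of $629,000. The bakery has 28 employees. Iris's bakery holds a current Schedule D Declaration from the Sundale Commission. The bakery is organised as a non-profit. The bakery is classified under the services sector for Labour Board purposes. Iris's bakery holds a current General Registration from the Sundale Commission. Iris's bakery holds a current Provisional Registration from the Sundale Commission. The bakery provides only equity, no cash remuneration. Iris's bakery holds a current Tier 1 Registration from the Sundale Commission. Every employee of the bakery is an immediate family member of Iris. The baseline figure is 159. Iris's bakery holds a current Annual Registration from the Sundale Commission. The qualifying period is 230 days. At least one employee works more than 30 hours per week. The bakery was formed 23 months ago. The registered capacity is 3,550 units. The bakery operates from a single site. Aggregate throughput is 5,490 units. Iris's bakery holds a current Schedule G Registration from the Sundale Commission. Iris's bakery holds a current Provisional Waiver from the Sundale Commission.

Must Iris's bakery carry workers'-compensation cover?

Exception (a) fails — the registered capacity is 3,550 units, not below 2,830 units.
Exception (b)'s conditions are all satisfied: the reportable unit count is 87, meeting the 73 threshold; the employer's headcount is 28, under the 29 limit; a current Schedule D Declaration is held. But: (g) operates against (b): at least one employee exceeds 30 hours/week. (b) is therefore removed.
Exception (c)'s conditions are all satisfied: a current Schedule G Registration is held; a current Provisional Waiver is held; every employee is an immediate family member. However, paragraph (h) must be considered: (h) operates against (c): the baseline figure is 159, under the 204 limit. Exception (c) does not apply.
Exception (d): a current Tier 1 Registration is held; the employer is a non-profit; the coverage ratio is 52%, below the 57% limit — every condition holds. However, paragraph (i) must be considered: (i) operates — a current Provisional Registration is held. (d) is therefore removed.
Exception (e) is satisfied on its face — the employer operates from a single site; remuneration is equity-only; the business's age is 23 months, below the 26 months limit. However, paragraphs (j)–(o) must be considered: (j) operates against (e): the qualifying period is 230 days, meeting the 205 days threshold. (k) would limit (j) — a current General Registration is held — but (l) sets (k) aside: (l) applies — a current Annual Registration is held. (m) would limit (l) — assessed value is $147,500, meeting the $111,500 threshold — but (n) sets (m) aside: (n) is engaged — a current Category 2 Exemption Letter is held. (o) does not operate here (aggregate throughput is 5,490 units, short of 5,510 units), so (n) stands. (e) is therefore removed.
Every exception is unavailable, so the rule governs.

Yes — Iris's bakery must carry workers'-compensation cover.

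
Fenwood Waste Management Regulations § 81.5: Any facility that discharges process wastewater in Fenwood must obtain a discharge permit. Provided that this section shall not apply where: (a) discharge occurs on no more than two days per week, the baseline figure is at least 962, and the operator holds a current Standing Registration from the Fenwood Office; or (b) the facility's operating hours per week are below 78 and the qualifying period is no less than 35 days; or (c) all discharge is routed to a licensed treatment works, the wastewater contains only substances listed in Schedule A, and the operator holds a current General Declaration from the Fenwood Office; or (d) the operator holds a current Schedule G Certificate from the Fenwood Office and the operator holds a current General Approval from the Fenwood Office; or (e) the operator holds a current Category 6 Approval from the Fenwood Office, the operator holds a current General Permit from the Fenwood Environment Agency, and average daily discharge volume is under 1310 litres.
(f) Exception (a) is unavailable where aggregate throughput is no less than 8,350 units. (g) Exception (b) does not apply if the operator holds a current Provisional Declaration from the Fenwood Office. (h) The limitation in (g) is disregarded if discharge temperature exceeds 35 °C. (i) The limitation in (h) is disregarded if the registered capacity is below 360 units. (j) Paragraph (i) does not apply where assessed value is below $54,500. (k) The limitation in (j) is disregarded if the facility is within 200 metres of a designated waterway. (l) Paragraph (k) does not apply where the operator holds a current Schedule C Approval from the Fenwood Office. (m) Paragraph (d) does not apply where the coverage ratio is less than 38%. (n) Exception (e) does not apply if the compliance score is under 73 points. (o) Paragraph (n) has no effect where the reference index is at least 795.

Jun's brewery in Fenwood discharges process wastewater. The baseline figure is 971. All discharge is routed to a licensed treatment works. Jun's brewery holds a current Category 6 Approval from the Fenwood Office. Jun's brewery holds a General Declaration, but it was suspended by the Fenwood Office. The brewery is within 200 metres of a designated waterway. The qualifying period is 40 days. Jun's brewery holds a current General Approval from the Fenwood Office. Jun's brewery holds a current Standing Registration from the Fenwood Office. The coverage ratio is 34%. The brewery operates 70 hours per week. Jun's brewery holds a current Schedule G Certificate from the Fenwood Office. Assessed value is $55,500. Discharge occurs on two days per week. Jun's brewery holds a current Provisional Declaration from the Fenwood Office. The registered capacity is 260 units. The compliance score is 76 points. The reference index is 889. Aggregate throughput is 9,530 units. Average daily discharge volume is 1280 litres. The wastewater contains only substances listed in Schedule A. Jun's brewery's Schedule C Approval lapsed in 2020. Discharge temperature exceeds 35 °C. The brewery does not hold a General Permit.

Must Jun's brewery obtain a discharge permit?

Exception (a) is satisfied on its face — discharge occurs on no more than two days per week; the baseline figure is 971, meeting the 962 threshold; a current Standing Registration is held. Turning to paragraph (f): (f) operates against (a): aggregate throughput is 9,530 units, meeting the 8,350 units threshold. So (a) is unavailable.
Exception (b) is satisfied on its face — the facility's operating hours per week are 70, below the 78 limit; the qualifying period is 40 days, meeting the 35 days threshold. However, paragraphs (g)–(l) must be considered: (g) applies — a current Provisional Declaration is held. (h) applies (discharge temperature exceeds 35 °C), but is displaced by (i): (i) operates — the registered capacity is 260 units, below the 360 units limit. (j), which would lift (i), is not triggered — assessed value is $55,500, not below $54,500. So (b) is unavailable.
Exception (c) requires that the operator holds a current General Declaration from the Fenwood Office; but there is no General Declaration in force, so (c) is unavailable.
Exception (d): a current Schedule G Certificate is held; a current General Approval is held — every condition holds. Turning to paragraph (m): (m) is engaged — the coverage ratio is 34%, less than the 38% limit. (d) is therefore removed.
Exception (e) requires that the operator holds a current General Permit from the Fenwood Environment Agency; but no General Permit is held, so (e) is unavailable.
No exception is made out. Jun's brewery falls within the general rule.

Yes — Jun's brewery must obtain a discharge permit.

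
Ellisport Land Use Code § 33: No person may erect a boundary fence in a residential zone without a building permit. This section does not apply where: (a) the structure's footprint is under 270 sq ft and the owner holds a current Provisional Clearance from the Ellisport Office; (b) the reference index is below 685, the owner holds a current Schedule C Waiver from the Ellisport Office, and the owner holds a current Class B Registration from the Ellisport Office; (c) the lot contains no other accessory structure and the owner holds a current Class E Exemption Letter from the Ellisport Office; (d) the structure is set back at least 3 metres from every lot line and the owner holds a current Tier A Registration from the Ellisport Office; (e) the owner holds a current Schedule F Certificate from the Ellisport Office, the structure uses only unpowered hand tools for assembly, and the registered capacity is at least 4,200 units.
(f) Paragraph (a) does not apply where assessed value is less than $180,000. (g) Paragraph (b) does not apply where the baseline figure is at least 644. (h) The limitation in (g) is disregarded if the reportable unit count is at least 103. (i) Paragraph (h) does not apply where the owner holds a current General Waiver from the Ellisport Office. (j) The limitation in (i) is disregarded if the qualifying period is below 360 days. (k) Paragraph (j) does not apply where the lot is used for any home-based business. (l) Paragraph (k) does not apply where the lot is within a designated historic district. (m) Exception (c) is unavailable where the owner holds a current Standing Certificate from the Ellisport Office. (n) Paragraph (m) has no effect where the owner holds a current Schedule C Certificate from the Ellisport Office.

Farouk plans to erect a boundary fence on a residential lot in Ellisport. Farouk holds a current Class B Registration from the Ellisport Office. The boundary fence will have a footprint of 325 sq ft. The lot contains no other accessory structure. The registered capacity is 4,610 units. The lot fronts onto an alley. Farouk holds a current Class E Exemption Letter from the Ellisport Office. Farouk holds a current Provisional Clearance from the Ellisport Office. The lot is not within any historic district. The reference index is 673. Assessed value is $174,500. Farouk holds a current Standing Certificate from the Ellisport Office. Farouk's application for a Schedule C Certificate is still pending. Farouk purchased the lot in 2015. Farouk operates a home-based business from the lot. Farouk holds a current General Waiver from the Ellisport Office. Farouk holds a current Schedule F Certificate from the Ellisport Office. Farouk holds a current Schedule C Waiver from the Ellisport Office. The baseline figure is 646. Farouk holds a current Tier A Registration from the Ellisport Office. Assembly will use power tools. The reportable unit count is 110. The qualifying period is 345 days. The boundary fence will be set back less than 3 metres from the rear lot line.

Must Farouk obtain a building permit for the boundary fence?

Yes — Farouk must obtain a building permit.

Exception (a) does not apply: the structure's footprint is 325 sq ft, not under 270 sq ft.
Exception (b)'s conditions are all satisfied: the reference index is 673, below the 685 limit; a current Schedule C Waiver is held; a current Class B Registration is held. However, paragraphs (g)–(l) must be considered: (g) operates against (b): the baseline figure is 646, meeting the 644 threshold. (h) would limit (g) — the reportable unit count is 110, meeting the 103 threshold — but (i) sets (h) aside: (i) operates against (h): a current General Waiver is held. (j) is triggered (the qualifying period is 345 days, below the 360 days limit), but is displaced by (k): (k) operates against (j): a home-based business operates on the lot. (l), which would lift (k), is not engaged — the lot is not in a historic district. So (b) is unavailable.
All of (c)'s requirements are met (the lot has no other accessory structure; a current Class E Exemption Letter is held). But: (m) applies — a current Standing Certificate is held. (n), which would lift (m), is not triggered — there is no Schedule C Certificate in force. So (c) is unavailable.
Exception (d) does not apply: the rear setback is under 3 m.
Exception (e) requires that the structure uses only unpowered hand tools for assembly; but assembly uses power tools, so (e) is unavailable.
None of the exceptions is available; § 33 applies in full.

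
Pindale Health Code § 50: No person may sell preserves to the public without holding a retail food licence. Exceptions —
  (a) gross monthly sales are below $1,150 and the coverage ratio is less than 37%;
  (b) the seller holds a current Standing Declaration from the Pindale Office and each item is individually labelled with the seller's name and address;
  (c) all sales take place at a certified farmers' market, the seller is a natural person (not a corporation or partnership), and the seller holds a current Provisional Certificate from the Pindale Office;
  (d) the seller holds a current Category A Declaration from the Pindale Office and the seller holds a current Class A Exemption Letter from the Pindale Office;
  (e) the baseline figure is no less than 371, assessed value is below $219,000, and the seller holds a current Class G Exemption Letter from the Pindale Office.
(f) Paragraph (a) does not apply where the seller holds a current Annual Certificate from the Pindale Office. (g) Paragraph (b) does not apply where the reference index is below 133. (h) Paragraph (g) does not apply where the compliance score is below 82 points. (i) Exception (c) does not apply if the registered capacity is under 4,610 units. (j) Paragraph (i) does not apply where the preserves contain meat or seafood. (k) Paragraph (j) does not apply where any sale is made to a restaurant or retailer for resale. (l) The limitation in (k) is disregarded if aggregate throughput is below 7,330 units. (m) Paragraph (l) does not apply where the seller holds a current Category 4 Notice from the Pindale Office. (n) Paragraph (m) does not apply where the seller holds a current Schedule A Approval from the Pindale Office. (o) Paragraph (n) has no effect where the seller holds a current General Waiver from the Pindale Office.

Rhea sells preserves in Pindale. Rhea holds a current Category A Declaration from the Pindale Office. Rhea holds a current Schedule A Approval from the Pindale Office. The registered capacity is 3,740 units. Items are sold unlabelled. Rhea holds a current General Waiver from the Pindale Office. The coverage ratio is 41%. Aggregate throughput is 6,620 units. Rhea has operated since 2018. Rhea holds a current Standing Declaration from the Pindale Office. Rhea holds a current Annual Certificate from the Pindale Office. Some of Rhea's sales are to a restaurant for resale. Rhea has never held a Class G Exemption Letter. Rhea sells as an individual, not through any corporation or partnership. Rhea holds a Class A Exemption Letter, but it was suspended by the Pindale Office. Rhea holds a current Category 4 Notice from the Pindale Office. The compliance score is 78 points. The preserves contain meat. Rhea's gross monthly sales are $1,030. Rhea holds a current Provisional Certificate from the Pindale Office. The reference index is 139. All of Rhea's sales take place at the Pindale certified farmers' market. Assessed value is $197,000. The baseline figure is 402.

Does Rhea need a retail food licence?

Yes — Rhea must hold a retail food licence.

Exception (a) does not apply: the coverage ratio is 41%, not less than 37%.
Exception (b) does not apply: items are sold unlabelled.
Exception (c): all sales are at a certified farmers' market; the seller is a natural person; a current Provisional Certificate is held — every condition holds. But: (i) operates — the registered capacity is 3,740 units, under the 4,610 units limit. (j) applies (the preserves contain meat), but is displaced by (k): (k) operates against (j): some sales are to a restaurant for resale. (l) is triggered (aggregate throughput is 6,620 units, below the 7,330 units limit), but is itself disapplied by (m): (m) is triggered — a current Category 4 Notice is held. (n) would limit (m) — a current Schedule A Approval is held — but (o) sets (n) aside: (o) operates against (n): a current General Waiver is held. (c) is therefore removed.
Exception (d) fails — the Class A Exemption Letter is not current.
Exception (e) does not apply: no current Class G Exemption Letter is held.
None of the exceptions is available; § 50 applies in full.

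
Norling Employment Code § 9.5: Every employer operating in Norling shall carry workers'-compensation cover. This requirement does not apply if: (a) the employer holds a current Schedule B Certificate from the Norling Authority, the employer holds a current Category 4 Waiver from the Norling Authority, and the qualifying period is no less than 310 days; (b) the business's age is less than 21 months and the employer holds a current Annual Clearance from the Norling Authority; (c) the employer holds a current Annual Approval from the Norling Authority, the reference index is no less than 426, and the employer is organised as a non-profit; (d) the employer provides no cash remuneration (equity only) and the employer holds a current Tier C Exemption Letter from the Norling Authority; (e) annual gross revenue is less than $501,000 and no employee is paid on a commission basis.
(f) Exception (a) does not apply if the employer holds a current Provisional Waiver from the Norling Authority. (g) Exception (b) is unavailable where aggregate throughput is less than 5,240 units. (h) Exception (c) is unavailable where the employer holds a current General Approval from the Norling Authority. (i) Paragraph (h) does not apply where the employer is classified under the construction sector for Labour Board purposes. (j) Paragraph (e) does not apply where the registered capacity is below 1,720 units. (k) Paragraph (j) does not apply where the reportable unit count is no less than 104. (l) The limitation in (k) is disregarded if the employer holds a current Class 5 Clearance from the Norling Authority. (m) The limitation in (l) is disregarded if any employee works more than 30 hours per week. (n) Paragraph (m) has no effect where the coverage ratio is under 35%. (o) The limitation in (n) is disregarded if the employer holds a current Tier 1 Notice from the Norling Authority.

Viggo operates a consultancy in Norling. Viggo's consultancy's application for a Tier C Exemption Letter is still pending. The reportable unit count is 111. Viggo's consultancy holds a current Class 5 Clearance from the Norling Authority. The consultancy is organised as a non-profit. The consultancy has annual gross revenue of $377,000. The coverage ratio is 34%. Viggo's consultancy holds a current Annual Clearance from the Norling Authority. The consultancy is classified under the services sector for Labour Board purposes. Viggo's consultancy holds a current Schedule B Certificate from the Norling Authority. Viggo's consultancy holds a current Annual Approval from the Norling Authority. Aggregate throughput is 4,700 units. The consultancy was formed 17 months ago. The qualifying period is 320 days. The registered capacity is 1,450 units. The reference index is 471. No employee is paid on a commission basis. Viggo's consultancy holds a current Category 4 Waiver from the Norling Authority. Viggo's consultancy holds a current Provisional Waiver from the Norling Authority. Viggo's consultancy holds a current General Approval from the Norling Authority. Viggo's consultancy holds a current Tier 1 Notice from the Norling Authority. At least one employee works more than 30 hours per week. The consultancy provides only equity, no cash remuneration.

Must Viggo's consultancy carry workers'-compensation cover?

No — exception (e) applies; Viggo's consultancy is not required to carry workers'-compensation cover.

Exception (a)'s conditions are all satisfied: a current Schedule B Certificate is held; a current Category 4 Waiver is held; the qualifying period is 320 days, meeting the 310 days threshold. But: (f) operates against (a): a current Provisional Waiver is held. (a) is therefore removed.
Exception (b) is satisfied on its face — the business's age is 17 months, less than the 21 months limit; a current Annual Clearance is held. However, paragraph (g) must be considered: (g) operates against (b): aggregate throughput is 4,700 units, less than the 5,240 units limit. (b) is therefore removed.
All of (c)'s requirements are met (a current Annual Approval is held; the reference index is 471, meeting the 426 threshold; the employer is a non-profit). However, paragraphs (h)–(i) must be considered: (h) applies — a current General Approval is held. (i) is not triggered (the consultancy is classified under the services sector), so (h) stands. So (c) is unavailable.
Exception (d) does not apply: the Tier C Exemption Letter is not current.
All of (e)'s requirements are met (annual gross revenue is $377,000, less than the $501,000 limit; no employee is paid on commission). As to paragraphs (j)–(o): (j) would limit (e) — the registered capacity is 1,450 units, below the 1,720 units limit — but (k) sets (j) aside: (k) operates — the reportable unit count is 111, meeting the 104 threshold. (l) is engaged (a current Class 5 Clearance is held), but is set aside by (m): (m) operates against (l): at least one employee exceeds 30 hours/week. (n) would limit (m) — the coverage ratio is 34%, under the 35% limit — but (o) sets (n) aside: (o) operates — a current Tier 1 Notice is held. So (e) applies.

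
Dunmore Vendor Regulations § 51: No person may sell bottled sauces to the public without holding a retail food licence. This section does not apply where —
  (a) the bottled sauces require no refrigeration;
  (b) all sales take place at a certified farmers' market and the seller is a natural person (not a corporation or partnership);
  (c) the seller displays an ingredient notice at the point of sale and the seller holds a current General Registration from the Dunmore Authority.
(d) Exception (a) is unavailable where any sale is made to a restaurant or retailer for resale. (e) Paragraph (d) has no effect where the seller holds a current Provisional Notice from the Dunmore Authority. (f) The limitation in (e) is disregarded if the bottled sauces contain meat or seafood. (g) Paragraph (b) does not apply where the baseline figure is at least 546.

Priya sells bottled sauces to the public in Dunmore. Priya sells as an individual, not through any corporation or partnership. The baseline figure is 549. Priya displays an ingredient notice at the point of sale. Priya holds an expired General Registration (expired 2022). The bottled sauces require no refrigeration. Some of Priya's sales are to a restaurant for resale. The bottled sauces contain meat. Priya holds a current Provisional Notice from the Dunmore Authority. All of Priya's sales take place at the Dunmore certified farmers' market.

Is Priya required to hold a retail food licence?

Exception (a) is satisfied on its face — the bottled sauces are shelf-stable. However, paragraphs (d)–(f) must be considered: (d) operates against (a): some sales are to a restaurant for resale. (e) would limit (d) — a current Provisional Notice is held — but (f) sets (e) aside: (f) operates — the bottled sauces contain meat. So (a) is unavailable.
All of (b)'s requirements are met (all sales are at a certified farmers' market; the seller is a natural person). But applying paragraph (g): (g) is engaged — the baseline figure is 549, meeting the 546 threshold. Exception (b) does not apply.
Exception (c) fails — no current General Registration is held.
No exception applies. The general rule governs.

Yes — Priya must hold a retail food licence.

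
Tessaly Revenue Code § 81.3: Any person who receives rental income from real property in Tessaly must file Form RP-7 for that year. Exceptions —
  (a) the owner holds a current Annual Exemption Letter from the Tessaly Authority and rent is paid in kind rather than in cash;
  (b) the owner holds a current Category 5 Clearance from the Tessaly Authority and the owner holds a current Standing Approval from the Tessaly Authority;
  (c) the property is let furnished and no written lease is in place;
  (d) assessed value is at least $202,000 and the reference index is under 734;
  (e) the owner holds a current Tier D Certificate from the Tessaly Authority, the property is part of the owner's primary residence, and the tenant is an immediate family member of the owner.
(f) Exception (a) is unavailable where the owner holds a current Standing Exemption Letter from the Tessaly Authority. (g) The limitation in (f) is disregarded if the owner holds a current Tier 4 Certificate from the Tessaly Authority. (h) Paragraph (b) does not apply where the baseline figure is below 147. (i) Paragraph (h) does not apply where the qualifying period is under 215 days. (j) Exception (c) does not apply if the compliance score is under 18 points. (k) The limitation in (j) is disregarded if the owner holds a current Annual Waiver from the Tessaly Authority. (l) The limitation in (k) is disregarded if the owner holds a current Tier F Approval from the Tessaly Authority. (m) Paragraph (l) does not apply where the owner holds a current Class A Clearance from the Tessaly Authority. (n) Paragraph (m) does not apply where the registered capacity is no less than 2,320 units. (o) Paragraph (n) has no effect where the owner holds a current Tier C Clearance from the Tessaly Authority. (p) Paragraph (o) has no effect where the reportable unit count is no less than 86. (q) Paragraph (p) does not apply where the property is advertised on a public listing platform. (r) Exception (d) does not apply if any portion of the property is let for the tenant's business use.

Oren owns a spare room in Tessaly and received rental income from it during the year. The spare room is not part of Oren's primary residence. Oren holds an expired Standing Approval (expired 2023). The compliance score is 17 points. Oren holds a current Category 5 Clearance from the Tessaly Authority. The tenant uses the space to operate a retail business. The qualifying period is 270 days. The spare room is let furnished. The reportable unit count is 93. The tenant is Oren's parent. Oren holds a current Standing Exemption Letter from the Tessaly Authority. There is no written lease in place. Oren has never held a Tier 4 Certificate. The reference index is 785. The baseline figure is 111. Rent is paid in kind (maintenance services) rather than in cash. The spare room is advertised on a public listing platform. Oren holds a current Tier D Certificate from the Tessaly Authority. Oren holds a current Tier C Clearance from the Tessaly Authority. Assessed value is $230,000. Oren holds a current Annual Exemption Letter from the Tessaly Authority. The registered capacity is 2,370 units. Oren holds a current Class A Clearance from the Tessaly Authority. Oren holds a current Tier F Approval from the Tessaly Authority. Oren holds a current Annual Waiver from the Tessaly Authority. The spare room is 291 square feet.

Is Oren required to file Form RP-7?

Exception (a) is satisfied on its face — a current Annual Exemption Letter is held; rent is paid in kind. Turning to paragraphs (f)–(g): (f) operates against (a): a current Standing Exemption Letter is held. (g), which would lift (f), is not triggered — the Tier 4 Certificate is not current. Exception (a) does not apply.
Exception (b) requires that the owner holds a current Standing Approval from the Tessaly Authority; but there is no Standing Approval in force, so (b) is unavailable.
Exception (c): the property is let furnished; there is no written lease — every condition holds. As to paragraphs (j)–(q): (j) applies (the compliance score is 17 points, under the 18 points limit), but is displaced by (k): (k) operates against (j): a current Annual Waiver is held. (l) applies (a current Tier F Approval is held), but is set aside by (m): (m) operates — a current Class A Clearance is held. (n) is triggered (the registered capacity is 2,370 units, meeting the 2,320 units threshold), but is itself disapplied by (o): (o) applies — a current Tier C Clearance is held. (p) would limit (o) — the reportable unit count is 93, meeting the 86 threshold — but (q) sets (p) aside: (q) operates against (p): the property is publicly advertised. (c) remains available.
Exception (d) fails — the reference index is 785, not under 734.
Exception (e) requires that the property is part of the owner's primary residence; but the spare room is not part of the primary residence, so (e) is unavailable.

No — exception (c) applies; Oren is not required to file Form RP-7.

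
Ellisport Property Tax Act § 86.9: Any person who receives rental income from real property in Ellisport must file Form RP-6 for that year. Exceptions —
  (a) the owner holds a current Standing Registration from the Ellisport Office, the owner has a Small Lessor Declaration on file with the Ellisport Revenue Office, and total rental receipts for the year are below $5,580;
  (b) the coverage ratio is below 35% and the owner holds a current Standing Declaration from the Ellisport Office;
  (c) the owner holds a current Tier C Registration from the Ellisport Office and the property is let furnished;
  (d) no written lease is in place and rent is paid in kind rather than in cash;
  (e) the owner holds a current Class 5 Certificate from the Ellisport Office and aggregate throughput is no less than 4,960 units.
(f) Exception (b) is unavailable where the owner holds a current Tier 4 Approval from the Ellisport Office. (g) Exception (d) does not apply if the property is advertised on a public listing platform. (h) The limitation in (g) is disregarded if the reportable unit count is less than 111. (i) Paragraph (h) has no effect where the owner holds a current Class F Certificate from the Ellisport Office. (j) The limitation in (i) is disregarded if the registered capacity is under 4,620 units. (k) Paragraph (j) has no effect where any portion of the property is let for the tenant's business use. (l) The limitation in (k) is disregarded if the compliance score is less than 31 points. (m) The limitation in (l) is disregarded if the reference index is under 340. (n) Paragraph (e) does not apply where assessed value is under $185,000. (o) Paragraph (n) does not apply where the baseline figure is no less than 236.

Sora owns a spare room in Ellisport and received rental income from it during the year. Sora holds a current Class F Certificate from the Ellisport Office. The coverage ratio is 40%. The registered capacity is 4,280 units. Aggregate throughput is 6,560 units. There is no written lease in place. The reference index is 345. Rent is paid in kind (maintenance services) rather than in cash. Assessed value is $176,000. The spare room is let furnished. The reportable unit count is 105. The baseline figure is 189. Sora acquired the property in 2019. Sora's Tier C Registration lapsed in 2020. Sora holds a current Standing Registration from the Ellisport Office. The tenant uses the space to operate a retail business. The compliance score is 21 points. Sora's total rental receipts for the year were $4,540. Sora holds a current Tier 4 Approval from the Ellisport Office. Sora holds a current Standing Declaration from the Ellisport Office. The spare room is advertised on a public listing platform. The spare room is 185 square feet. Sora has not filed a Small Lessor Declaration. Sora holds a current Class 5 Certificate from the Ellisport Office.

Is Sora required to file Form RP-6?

No — exception (d) applies; Sora is not required to file Form RP-6.

Exception (a) requires that the owner has a Small Lessor Declaration on file with the Ellisport Revenue Office; but no Small Lessor Declaration is on file, so (a) is unavailable.
Exception (b) does not apply: the coverage ratio is 40%, not below 35%.
Exception (c) does not apply: no current Tier C Registration is held.
Exception (d) is satisfied on its face — there is no written lease; rent is paid in kind. Under paragraphs (g)–(m): (g) operates (the property is publicly advertised), but is itself disapplied by (h): (h) operates against (g): the reportable unit count is 105, less than the 111 limit. (i) is triggered (a current Class F Certificate is held), but is overridden by (j): (j) is engaged — the registered capacity is 4,280 units, under the 4,620 units limit. (k) would limit (j) — the space is let for business use — but (l) sets (k) aside: (l) operates against (k): the compliance score is 21 points, less than the 31 points limit. (m), which would lift (l), does not operate here — the reference index is 345, not under 340. (d) remains available.
Exception (e)'s conditions are all satisfied: a current Class 5 Certificate is held; aggregate throughput is 6,560 units, meeting the 4,960 units threshold. But: (n) operates against (e): assessed value is $176,000, under the $185,000 limit. (o) is not engaged (the baseline figure is 189, short of 236), so (n) stands. Exception (e) does not apply.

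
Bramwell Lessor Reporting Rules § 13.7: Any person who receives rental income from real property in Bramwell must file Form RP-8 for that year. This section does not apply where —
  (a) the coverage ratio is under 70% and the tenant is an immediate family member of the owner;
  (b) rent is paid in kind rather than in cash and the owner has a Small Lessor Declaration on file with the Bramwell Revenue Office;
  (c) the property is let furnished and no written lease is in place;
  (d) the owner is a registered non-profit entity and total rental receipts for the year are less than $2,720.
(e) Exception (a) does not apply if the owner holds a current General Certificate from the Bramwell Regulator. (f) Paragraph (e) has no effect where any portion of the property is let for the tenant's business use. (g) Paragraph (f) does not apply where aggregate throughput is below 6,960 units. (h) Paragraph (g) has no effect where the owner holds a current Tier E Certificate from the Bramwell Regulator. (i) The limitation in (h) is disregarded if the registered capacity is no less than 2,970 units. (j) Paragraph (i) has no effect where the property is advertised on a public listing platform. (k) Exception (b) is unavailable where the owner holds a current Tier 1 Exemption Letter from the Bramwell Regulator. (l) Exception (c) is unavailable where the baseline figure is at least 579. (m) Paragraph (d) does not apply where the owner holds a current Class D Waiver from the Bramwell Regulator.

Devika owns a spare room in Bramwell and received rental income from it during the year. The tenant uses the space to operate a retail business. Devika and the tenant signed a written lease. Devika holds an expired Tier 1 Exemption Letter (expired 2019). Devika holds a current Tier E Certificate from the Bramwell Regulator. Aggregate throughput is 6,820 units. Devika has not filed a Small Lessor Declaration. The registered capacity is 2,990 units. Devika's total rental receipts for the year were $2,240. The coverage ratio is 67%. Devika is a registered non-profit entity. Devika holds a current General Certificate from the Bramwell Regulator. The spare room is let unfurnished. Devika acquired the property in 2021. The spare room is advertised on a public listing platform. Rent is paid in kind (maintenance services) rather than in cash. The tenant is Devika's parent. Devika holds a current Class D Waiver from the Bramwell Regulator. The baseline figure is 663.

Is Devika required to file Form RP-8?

No — exception (a) applies; Devika is not required to file Form RP-8.

All of (a)'s requirements are met (the coverage ratio is 67%, under the 70% limit; the tenant is an immediate family member). Under paragraphs (e)–(j): (e) applies (a current General Certificate is held), but is displaced by (f): (f) is triggered — the space is let for business use. (g) is triggered (aggregate throughput is 6,820 units, below the 6,960 units limit), but is overridden by (h): (h) operates against (g): a current Tier E Certificate is held. (i) applies (the registered capacity is 2,990 units, meeting the 2,970 units threshold), but is displaced by (j): (j) applies — the property is publicly advertised. So (a) applies.
Exception (b) fails — no Small Lessor Declaration is on file.
Exception (c) does not apply: the property is let unfurnished.
Exception (d): Devika is a registered non-profit; total rental receipts for the year are $2,240, less than the $2,720 limit — every condition holds. But applying paragraph (m): (m) operates against (d): a current Class D Waiver is held. (d) is therefore removed.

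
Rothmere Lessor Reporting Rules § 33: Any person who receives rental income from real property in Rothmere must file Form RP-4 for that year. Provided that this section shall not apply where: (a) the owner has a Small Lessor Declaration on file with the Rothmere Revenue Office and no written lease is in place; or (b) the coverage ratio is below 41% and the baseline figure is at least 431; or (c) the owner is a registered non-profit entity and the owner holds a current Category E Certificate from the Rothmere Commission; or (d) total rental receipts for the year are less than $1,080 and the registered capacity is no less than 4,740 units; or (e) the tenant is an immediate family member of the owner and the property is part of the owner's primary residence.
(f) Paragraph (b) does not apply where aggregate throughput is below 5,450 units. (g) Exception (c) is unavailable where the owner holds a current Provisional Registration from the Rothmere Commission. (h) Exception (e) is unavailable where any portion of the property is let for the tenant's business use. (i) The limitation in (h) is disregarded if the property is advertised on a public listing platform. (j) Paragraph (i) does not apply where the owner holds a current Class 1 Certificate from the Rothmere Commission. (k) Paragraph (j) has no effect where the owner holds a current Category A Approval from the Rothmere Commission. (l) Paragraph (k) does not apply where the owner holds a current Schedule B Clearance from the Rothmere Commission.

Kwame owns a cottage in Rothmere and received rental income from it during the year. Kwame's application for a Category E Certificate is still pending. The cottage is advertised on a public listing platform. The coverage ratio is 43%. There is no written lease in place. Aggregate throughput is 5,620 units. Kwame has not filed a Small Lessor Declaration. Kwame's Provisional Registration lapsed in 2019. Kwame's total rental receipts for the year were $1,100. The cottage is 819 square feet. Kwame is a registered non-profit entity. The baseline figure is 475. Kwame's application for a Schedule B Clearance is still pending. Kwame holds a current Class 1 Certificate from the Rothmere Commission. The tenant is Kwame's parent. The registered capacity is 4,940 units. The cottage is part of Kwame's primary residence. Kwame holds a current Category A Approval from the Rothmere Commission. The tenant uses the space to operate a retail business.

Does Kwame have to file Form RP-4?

Exception (a) fails — no Small Lessor Declaration is on file.
Exception (b) requires that the coverage ratio is below 41%; but the coverage ratio is 43%, not below 41%, so (b) is unavailable.
Exception (c) requires that the owner holds a current Category E Certificate from the Rothmere Commission; but the Category E Certificate is not current, so (c) is unavailable.
Exception (d) fails — total rental receipts for the year are $1,100, not less than $1,080.
Exception (e): the tenant is an immediate family member; the cottage is part of the primary residence — every condition holds. Under paragraphs (h)–(l): (h) would limit (e) — the space is let for business use — but (i) sets (h) aside: (i) is triggered — the property is publicly advertised. (j) is triggered (a current Class 1 Certificate is held), but is itself disapplied by (k): (k) operates — a current Category A Approval is held. (l), which would lift (k), is inapplicable — there is no Schedule B Clearance in force. (e) remains available.

No — exception (e) applies; Kwame is not required to file Form RP-4.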